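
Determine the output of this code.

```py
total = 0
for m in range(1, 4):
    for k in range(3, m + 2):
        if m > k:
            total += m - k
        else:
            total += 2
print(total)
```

6

m=2,k=3: not 2>3, total = 0+2 = 2
m=3,k=3: not 3>3, total = 2+2 = 4
m=3,k=4: not 3>4, total = 4+2 = 6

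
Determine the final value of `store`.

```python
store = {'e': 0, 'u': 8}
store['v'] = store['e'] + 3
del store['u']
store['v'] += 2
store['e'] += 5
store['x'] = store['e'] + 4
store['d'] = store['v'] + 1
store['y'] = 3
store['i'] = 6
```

store['v'] = store['e']+3 = 3 → {'e': 0, 'u': 8, 'v': 3}
del 'u' → {'e': 0, 'v': 3}
store['v'] = 3+2 = 5 → {'e': 0, 'v': 5}
store['e'] = 0+5 = 5 → {'e': 5, 'v': 5}
store['x'] = store['e']+4 = 9 → {'e': 5, 'v': 5, 'x': 9}
store['d'] = store['v']+1 = 6 → {'e': 5, 'v': 5, 'x': 9, 'd': 6}
store['y'] = 3 → {'e': 5, 'v': 5, 'x': 9, 'd': 6, 'y': 3}
store['i'] = 6 → {'e': 5, 'v': 5, 'x': 9, 'd': 6, 'y': 3, 'i': 6}

{'e': 5, 'v': 5, 'x': 9, 'd': 6, 'y': 3, 'i': 6}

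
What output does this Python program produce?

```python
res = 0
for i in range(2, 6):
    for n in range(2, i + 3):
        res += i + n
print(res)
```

i=2,n=2: res = 0+4 = 4
i=2,n=3: res = 4+5 = 9
i=2,n=4: res = 9+6 = 15
i=3,n=2: res = 15+5 = 20
i=3,n=3: res = 20+6 = 26
i=3,n=4: res = 26+7 = 33
i=3,n=5: res = 33+8 = 41
i=4,n=2: res = 41+6 = 47
i=4,n=3: res = 47+7 = 54
i=4,n=4: res = 54+8 = 62
i=4,n=5: res = 62+9 = 71
i=4,n=6: res = 71+10 = 81
i=5,n=2: res = 81+7 = 88
i=5,n=3: res = 88+8 = 96
i=5,n=4: res = 96+9 = 105
i=5,n=5: res = 105+10 = 115
i=5,n=6: res = 115+11 = 126
i=5,n=7: res = 126+12 = 138

138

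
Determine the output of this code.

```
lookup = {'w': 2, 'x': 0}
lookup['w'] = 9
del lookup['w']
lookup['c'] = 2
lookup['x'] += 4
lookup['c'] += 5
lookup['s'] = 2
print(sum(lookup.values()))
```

lookup['w'] = 9 → {'w': 9, 'x': 0}
del 'w' → {'x': 0}
lookup['c'] = 2 → {'x': 0, 'c': 2}
lookup['x'] = 0+4 = 4 → {'x': 4, 'c': 2}
lookup['c'] = 2+5 = 7 → {'x': 4, 'c': 7}
lookup['s'] = 2 → {'x': 4, 'c': 7, 's': 2}
sum of values = 13

13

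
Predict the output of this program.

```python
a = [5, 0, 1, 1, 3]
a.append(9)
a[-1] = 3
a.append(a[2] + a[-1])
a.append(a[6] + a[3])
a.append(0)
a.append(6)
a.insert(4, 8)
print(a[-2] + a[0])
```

5

append 9 → [5, 0, 1, 1, 3, 9]
a[-1] = 3 → [5, 0, 1, 1, 3, 3]
append a[2]+a[-1] = 1+3 = 4 → [5, 0, 1, 1, 3, 3, 4]
append a[6]+a[3] = 4+1 = 5 → [5, 0, 1, 1, 3, 3, 4, 5]
append 0 → [5, 0, 1, 1, 3, 3, 4, 5, 0]
append 6 → [5, 0, 1, 1, 3, 3, 4, 5, 0, 6]
insert 8 at 4 → [5, 0, 1, 1, 8, 3, 3, 4, 5, 0, 6]
a[-2]+a[0] = 0+5 = 5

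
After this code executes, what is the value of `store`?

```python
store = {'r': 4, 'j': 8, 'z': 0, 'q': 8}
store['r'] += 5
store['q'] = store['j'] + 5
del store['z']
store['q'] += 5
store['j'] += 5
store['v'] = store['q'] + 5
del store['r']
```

store['r'] = 4+5 = 9 → {'r': 9, 'j': 8, 'z': 0, 'q': 8}
store['q'] = store['j']+5 = 13 → {'r': 9, 'j': 8, 'z': 0, 'q': 13}
del 'z' → {'r': 9, 'j': 8, 'q': 13}
store['q'] = 13+5 = 18 → {'r': 9, 'j': 8, 'q': 18}
store['j'] = 8+5 = 13 → {'r': 9, 'j': 13, 'q': 18}
store['v'] = store['q']+5 = 23 → {'r': 9, 'j': 13, 'q': 18, 'v': 23}
del 'r' → {'j': 13, 'q': 18, 'v': 23}

{'j': 13, 'q': 18, 'v': 23}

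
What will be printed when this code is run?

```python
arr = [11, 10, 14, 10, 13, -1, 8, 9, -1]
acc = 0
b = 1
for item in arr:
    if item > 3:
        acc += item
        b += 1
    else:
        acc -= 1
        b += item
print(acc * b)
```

item=11: >3, acc = 0+11 = 11; b=2
item=10: >3, acc = 11+10 = 21; b=3
item=14: >3, acc = 21+14 = 35; b=4
item=10: >3, acc = 35+10 = 45; b=5
item=13: >3, acc = 45+13 = 58; b=6
item=-1: not >3, acc = 58-1 = 57; b=5
item=8: >3, acc = 57+8 = 65; b=6
item=9: >3, acc = 65+9 = 74; b=7
item=-1: not >3, acc = 74-1 = 73; b=6
acc*b = 73*6 = 438

438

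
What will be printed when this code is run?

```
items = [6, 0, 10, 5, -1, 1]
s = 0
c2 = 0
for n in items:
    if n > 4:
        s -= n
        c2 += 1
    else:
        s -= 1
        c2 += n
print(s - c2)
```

-27

n=6: >4, s = 0-6 = -6; c2=1
n=0: not >4, s = (-6)-1 = -7; c2=1
n=10: >4, s = (-7)-10 = -17; c2=2
n=5: >4, s = (-17)-5 = -22; c2=3
n=-1: not >4, s = (-22)-1 = -23; c2=2
n=1: not >4, s = (-23)-1 = -24; c2=3
s-c2 = (-24)-3 = -27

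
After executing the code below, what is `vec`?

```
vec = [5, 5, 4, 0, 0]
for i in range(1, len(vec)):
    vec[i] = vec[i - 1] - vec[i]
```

[5, 0, -4, -4, -4]

i=1: vec[1] = 5-5 = 0 → [5, 0, 4, 0, 0]
i=2: vec[2] = 0-4 = -4 → [5, 0, -4, 0, 0]
i=3: vec[3] = (-4)-0 = -4 → [5, 0, -4, -4, 0]
i=4: vec[4] = (-4)-0 = -4 → [5, 0, -4, -4, -4]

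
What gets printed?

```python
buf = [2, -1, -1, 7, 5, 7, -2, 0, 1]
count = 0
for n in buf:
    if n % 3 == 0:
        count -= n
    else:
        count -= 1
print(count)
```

n=2: not %3==0, count = 0-1 = -1
n=-1: not %3==0, count = (-1)-1 = -2
n=-1: not %3==0, count = (-2)-1 = -3
n=7: not %3==0, count = (-3)-1 = -4
n=5: not %3==0, count = (-4)-1 = -5
n=7: not %3==0, count = (-5)-1 = -6
n=-2: not %3==0, count = (-6)-1 = -7
n=0: %3==0, count = (-7)-0 = -7
n=1: not %3==0, count = (-7)-1 = -8

-8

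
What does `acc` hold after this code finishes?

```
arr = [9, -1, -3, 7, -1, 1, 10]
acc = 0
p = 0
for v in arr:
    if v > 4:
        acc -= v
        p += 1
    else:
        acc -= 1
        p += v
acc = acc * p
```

v=9: >4, acc = 0-9 = -9; p=1
v=-1: not >4, acc = (-9)-1 = -10; p=0
v=-3: not >4, acc = (-10)-1 = -11; p=-3
v=7: >4, acc = (-11)-7 = -18; p=-2
v=-1: not >4, acc = (-18)-1 = -19; p=-3
v=1: not >4, acc = (-19)-1 = -20; p=-2
v=10: >4, acc = (-20)-10 = -30; p=-1
acc*p = (-30)*(-1) = 30

30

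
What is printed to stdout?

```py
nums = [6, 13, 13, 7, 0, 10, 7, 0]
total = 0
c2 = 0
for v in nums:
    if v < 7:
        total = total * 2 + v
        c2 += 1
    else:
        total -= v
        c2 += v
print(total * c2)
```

v=6: <7, total = 0*2+6 = 6; c2=1
v=13: not <7, total = 6-13 = -7; c2=14
v=13: not <7, total = (-7)-13 = -20; c2=27
v=7: not <7, total = (-20)-7 = -27; c2=34
v=0: <7, total = (-27)*2+0 = -54; c2=35
v=10: not <7, total = (-54)-10 = -64; c2=45
v=7: not <7, total = (-64)-7 = -71; c2=52
v=0: <7, total = (-71)*2+0 = -142; c2=53
total*c2 = (-142)*53 = -7526

-7526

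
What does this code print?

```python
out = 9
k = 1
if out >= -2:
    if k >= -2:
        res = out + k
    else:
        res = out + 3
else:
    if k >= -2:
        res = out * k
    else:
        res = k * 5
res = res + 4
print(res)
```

14

out=9, k=1
out >= -2 is True; k >= -2 is True
→ res = out + k = 10
res = 10+4 = 14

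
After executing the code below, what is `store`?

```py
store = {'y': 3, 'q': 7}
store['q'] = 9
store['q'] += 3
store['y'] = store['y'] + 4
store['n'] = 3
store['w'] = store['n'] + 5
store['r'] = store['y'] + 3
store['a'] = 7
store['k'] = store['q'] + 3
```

{'y': 7, 'q': 12, 'n': 3, 'w': 8, 'r': 10, 'a': 7, 'k': 15}

store['q'] = 9 → {'y': 3, 'q': 9}
store['q'] = 9+3 = 12 → {'y': 3, 'q': 12}
store['y'] = store['y']+4 = 7 → {'y': 7, 'q': 12}
store['n'] = 3 → {'y': 7, 'q': 12, 'n': 3}
store['w'] = store['n']+5 = 8 → {'y': 7, 'q': 12, 'n': 3, 'w': 8}
store['r'] = store['y']+3 = 10 → {'y': 7, 'q': 12, 'n': 3, 'w': 8, 'r': 10}
store['a'] = 7 → {'y': 7, 'q': 12, 'n': 3, 'w': 8, 'r': 10, 'a': 7}
store['k'] = store['q']+3 = 15 → {'y': 7, 'q': 12, 'n': 3, 'w': 8, 'r': 10, 'a': 7, 'k': 15}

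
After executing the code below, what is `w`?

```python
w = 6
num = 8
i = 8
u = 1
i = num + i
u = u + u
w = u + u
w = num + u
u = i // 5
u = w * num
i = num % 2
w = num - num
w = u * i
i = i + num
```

0

i = 8+8 = 16
u = 1+1 = 2
w = 2+2 = 4
w = 8+2 = 10
u = 16//5 = 3
u = 10*8 = 80
i = 8%2 = 0
w = 8-8 = 0
w = 80*0 = 0
i = 0+8 = 8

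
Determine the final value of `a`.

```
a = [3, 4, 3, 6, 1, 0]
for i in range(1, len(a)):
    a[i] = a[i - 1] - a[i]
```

[3, -1, -4, -10, -11, -11]

i=1: a[1] = 3-4 = -1 → [3, -1, 3, 6, 1, 0]
i=2: a[2] = (-1)-3 = -4 → [3, -1, -4, 6, 1, 0]
i=3: a[3] = (-4)-6 = -10 → [3, -1, -4, -10, 1, 0]
i=4: a[4] = (-10)-1 = -11 → [3, -1, -4, -10, -11, 0]
i=5: a[5] = (-11)-0 = -11 → [3, -1, -4, -10, -11, -11]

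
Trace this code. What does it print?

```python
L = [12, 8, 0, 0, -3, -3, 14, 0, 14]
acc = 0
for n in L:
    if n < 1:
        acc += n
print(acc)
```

-6

n=12: not <1
n=8: not <1
n=0: <1, acc = 0+0 = 0
n=0: <1, acc = 0+0 = 0
n=-3: <1, acc = 0+(-3) = -3
n=-3: <1, acc = (-3)+(-3) = -6
n=14: not <1
n=0: <1, acc = (-6)+0 = -6
n=14: not <1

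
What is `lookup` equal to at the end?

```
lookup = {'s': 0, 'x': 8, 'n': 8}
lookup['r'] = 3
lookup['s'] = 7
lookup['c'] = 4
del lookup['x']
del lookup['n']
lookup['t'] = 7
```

lookup['r'] = 3 → {'s': 0, 'x': 8, 'n': 8, 'r': 3}
lookup['s'] = 7 → {'s': 7, 'x': 8, 'n': 8, 'r': 3}
lookup['c'] = 4 → {'s': 7, 'x': 8, 'n': 8, 'r': 3, 'c': 4}
del 'x' → {'s': 7, 'n': 8, 'r': 3, 'c': 4}
del 'n' → {'s': 7, 'r': 3, 'c': 4}
lookup['t'] = 7 → {'s': 7, 'r': 3, 'c': 4, 't': 7}

{'s': 7, 'r': 3, 'c': 4, 't': 7}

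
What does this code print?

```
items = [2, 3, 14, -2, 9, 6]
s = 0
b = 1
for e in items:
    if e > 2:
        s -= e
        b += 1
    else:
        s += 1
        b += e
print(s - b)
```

-35

e=2: not >2, s = 0+1 = 1; b=3
e=3: >2, s = 1-3 = -2; b=4
e=14: >2, s = (-2)-14 = -16; b=5
e=-2: not >2, s = (-16)+1 = -15; b=3
e=9: >2, s = (-15)-9 = -24; b=4
e=6: >2, s = (-24)-6 = -30; b=5
s-b = (-30)-5 = -35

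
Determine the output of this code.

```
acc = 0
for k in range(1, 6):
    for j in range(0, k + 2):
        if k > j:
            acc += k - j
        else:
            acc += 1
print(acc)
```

45

k=1,j=0: 1>0, acc = 0+1 = 1
k=1,j=1: not 1>1, acc = 1+1 = 2
k=1,j=2: not 1>2, acc = 2+1 = 3
k=2,j=0: 2>0, acc = 3+2 = 5
k=2,j=1: 2>1, acc = 5+1 = 6
k=2,j=2: not 2>2, acc = 6+1 = 7
k=2,j=3: not 2>3, acc = 7+1 = 8
k=3,j=0: 3>0, acc = 8+3 = 11
k=3,j=1: 3>1, acc = 11+2 = 13
k=3,j=2: 3>2, acc = 13+1 = 14
k=3,j=3: not 3>3, acc = 14+1 = 15
k=3,j=4: not 3>4, acc = 15+1 = 16
k=4,j=0: 4>0, acc = 16+4 = 20
k=4,j=1: 4>1, acc = 20+3 = 23
k=4,j=2: 4>2, acc = 23+2 = 25
k=4,j=3: 4>3, acc = 25+1 = 26
k=4,j=4: not 4>4, acc = 26+1 = 27
k=4,j=5: not 4>5, acc = 27+1 = 28
k=5,j=0: 5>0, acc = 28+5 = 33
k=5,j=1: 5>1, acc = 33+4 = 37
k=5,j=2: 5>2, acc = 37+3 = 40
k=5,j=3: 5>3, acc = 40+2 = 42
k=5,j=4: 5>4, acc = 42+1 = 43
k=5,j=5: not 5>5, acc = 43+1 = 44
k=5,j=6: not 5>6, acc = 44+1 = 45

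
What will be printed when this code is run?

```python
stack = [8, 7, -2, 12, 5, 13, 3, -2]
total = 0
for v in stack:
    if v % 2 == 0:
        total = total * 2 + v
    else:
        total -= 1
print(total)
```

v=8: even, total = 0*2+8 = 8
v=7: not even, total = 8-1 = 7
v=-2: even, total = 7*2+(-2) = 12
v=12: even, total = 12*2+12 = 36
v=5: not even, total = 36-1 = 35
v=13: not even, total = 35-1 = 34
v=3: not even, total = 34-1 = 33
v=-2: even, total = 33*2+(-2) = 64

64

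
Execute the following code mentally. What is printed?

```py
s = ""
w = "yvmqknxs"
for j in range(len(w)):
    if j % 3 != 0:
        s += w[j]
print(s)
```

vmkns

j=0: skip
j=1: add 'v' → 'v'
j=2: add 'm' → 'vm'
j=3: skip
j=4: add 'k' → 'vmk'
j=5: add 'n' → 'vmkn'
j=6: skip
j=7: add 's' → 'vmkns'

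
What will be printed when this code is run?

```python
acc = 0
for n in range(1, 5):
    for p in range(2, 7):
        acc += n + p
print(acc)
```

130

n=1,p=2: acc = 0+3 = 3
n=1,p=3: acc = 3+4 = 7
n=1,p=4: acc = 7+5 = 12
n=1,p=5: acc = 12+6 = 18
n=1,p=6: acc = 18+7 = 25
n=2,p=2: acc = 25+4 = 29
n=2,p=3: acc = 29+5 = 34
n=2,p=4: acc = 34+6 = 40
n=2,p=5: acc = 40+7 = 47
n=2,p=6: acc = 47+8 = 55
n=3,p=2: acc = 55+5 = 60
n=3,p=3: acc = 60+6 = 66
n=3,p=4: acc = 66+7 = 73
n=3,p=5: acc = 73+8 = 81
n=3,p=6: acc = 81+9 = 90
n=4,p=2: acc = 90+6 = 96
n=4,p=3: acc = 96+7 = 103
n=4,p=4: acc = 103+8 = 111
n=4,p=5: acc = 111+9 = 120
n=4,p=6: acc = 120+10 = 130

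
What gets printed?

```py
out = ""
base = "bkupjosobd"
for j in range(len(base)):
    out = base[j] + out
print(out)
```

j=0: prepend 'b' → 'b'
j=1: prepend 'k' → 'kb'
j=2: prepend 'u' → 'ukb'
j=3: prepend 'p' → 'pukb'
j=4: prepend 'j' → 'jpukb'
j=5: prepend 'o' → 'ojpukb'
j=6: prepend 's' → 'sojpukb'
j=7: prepend 'o' → 'osojpukb'
j=8: prepend 'b' → 'bosojpukb'
j=9: prepend 'd' → 'dbosojpukb'

dbosojpukb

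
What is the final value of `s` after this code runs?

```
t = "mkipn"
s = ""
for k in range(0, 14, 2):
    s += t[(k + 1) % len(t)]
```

k=0: add t[1]='k' → 'k'
k=2: add t[3]='p' → 'kp'
k=4: add t[0]='m' → 'kpm'
k=6: add t[2]='i' → 'kpmi'
k=8: add t[4]='n' → 'kpmin'
k=10: add t[1]='k' → 'kpmink'
k=12: add t[3]='p' → 'kpminkp'

'kpminkp'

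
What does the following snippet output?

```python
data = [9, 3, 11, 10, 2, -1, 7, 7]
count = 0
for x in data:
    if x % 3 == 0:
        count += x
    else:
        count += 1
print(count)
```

x=9: %3==0, count = 0+9 = 9
x=3: %3==0, count = 9+3 = 12
x=11: not %3==0, count = 12+1 = 13
x=10: not %3==0, count = 13+1 = 14
x=2: not %3==0, count = 14+1 = 15
x=-1: not %3==0, count = 15+1 = 16
x=7: not %3==0, count = 16+1 = 17
x=7: not %3==0, count = 17+1 = 18

18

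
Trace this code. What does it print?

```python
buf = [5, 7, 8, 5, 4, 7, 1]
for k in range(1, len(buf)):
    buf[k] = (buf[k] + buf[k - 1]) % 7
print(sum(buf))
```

24

k=1: buf[1] = (7+5)%7 = 5 → [5, 5, 8, 5, 4, 7, 1]
k=2: buf[2] = (8+5)%7 = 6 → [5, 5, 6, 5, 4, 7, 1]
k=3: buf[3] = (5+6)%7 = 4 → [5, 5, 6, 4, 4, 7, 1]
k=4: buf[4] = (4+4)%7 = 1 → [5, 5, 6, 4, 1, 7, 1]
k=5: buf[5] = (7+1)%7 = 1 → [5, 5, 6, 4, 1, 1, 1]
k=6: buf[6] = (1+1)%7 = 2 → [5, 5, 6, 4, 1, 1, 2]
sum = 24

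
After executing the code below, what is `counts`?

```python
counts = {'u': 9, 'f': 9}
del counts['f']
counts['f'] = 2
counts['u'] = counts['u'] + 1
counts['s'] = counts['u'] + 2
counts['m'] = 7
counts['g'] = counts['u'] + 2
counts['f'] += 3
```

del 'f' → {'u': 9}
counts['f'] = 2 → {'u': 9, 'f': 2}
counts['u'] = counts['u']+1 = 10 → {'u': 10, 'f': 2}
counts['s'] = counts['u']+2 = 12 → {'u': 10, 'f': 2, 's': 12}
counts['m'] = 7 → {'u': 10, 'f': 2, 's': 12, 'm': 7}
counts['g'] = counts['u']+2 = 12 → {'u': 10, 'f': 2, 's': 12, 'm': 7, 'g': 12}
counts['f'] = 2+3 = 5 → {'u': 10, 'f': 5, 's': 12, 'm': 7, 'g': 12}

{'u': 10, 'f': 5, 's': 12, 'm': 7, 'g': 12}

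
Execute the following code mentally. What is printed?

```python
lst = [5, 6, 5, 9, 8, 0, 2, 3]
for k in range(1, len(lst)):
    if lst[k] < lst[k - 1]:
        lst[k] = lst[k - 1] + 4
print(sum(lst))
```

131

k=1: 6>=5, unchanged → [5, 6, 5, 9, 8, 0, 2, 3]
k=2: 5<6, lst[2] = 6+4 = 10 → [5, 6, 10, 9, 8, 0, 2, 3]
k=3: 9<10, lst[3] = 10+4 = 14 → [5, 6, 10, 14, 8, 0, 2, 3]
k=4: 8<14, lst[4] = 14+4 = 18 → [5, 6, 10, 14, 18, 0, 2, 3]
k=5: 0<18, lst[5] = 18+4 = 22 → [5, 6, 10, 14, 18, 22, 2, 3]
k=6: 2<22, lst[6] = 22+4 = 26 → [5, 6, 10, 14, 18, 22, 26, 3]
k=7: 3<26, lst[7] = 26+4 = 30 → [5, 6, 10, 14, 18, 22, 26, 30]
sum = 131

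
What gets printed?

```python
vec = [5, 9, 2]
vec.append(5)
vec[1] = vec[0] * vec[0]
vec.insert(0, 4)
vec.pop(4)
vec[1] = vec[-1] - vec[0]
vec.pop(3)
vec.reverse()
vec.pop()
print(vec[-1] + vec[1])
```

-4

append 5 → [5, 9, 2, 5]
vec[1] = vec[0]*vec[0] = 5*5 = 25 → [5, 25, 2, 5]
insert 4 at 0 → [4, 5, 25, 2, 5]
pop(4) removes 5 → [4, 5, 25, 2]
vec[1] = vec[-1]-vec[0] = 2-4 = -2 → [4, -2, 25, 2]
pop(3) removes 2 → [4, -2, 25]
reverse → [25, -2, 4]
pop() removes 4 → [25, -2]
vec[-1]+vec[1] = (-2)+(-2) = -4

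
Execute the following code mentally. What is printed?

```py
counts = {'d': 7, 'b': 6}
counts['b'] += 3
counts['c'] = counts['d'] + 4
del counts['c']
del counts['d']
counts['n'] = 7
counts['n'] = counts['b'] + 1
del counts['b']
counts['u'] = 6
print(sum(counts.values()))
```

16

counts['b'] = 6+3 = 9 → {'d': 7, 'b': 9}
counts['c'] = counts['d']+4 = 11 → {'d': 7, 'b': 9, 'c': 11}
del 'c' → {'d': 7, 'b': 9}
del 'd' → {'b': 9}
counts['n'] = 7 → {'b': 9, 'n': 7}
counts['n'] = counts['b']+1 = 10 → {'b': 9, 'n': 10}
del 'b' → {'n': 10}
counts['u'] = 6 → {'n': 10, 'u': 6}
sum of values = 16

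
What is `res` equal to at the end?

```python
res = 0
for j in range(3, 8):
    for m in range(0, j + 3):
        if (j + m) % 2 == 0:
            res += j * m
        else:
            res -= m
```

j=3,m=0: odd sum, res = 0-0 = 0
j=3,m=1: even sum, res = 0+3 = 3
j=3,m=2: odd sum, res = 3-2 = 1
j=3,m=3: even sum, res = 1+9 = 10
j=3,m=4: odd sum, res = 10-4 = 6
j=3,m=5: even sum, res = 6+15 = 21
j=4,m=0: even sum, res = 21+0 = 21
j=4,m=1: odd sum, res = 21-1 = 20
j=4,m=2: even sum, res = 20+8 = 28
j=4,m=3: odd sum, res = 28-3 = 25
j=4,m=4: even sum, res = 25+16 = 41
j=4,m=5: odd sum, res = 41-5 = 36
j=4,m=6: even sum, res = 36+24 = 60
j=5,m=0: odd sum, res = 60-0 = 60
j=5,m=1: even sum, res = 60+5 = 65
j=5,m=2: odd sum, res = 65-2 = 63
j=5,m=3: even sum, res = 63+15 = 78
j=5,m=4: odd sum, res = 78-4 = 74
j=5,m=5: even sum, res = 74+25 = 99
j=5,m=6: odd sum, res = 99-6 = 93
j=5,m=7: even sum, res = 93+35 = 128
j=6,m=0: even sum, res = 128+0 = 128
j=6,m=1: odd sum, res = 128-1 = 127
j=6,m=2: even sum, res = 127+12 = 139
j=6,m=3: odd sum, res = 139-3 = 136
j=6,m=4: even sum, res = 136+24 = 160
j=6,m=5: odd sum, res = 160-5 = 155
j=6,m=6: even sum, res = 155+36 = 191
j=6,m=7: odd sum, res = 191-7 = 184
j=6,m=8: even sum, res = 184+48 = 232
j=7,m=0: odd sum, res = 232-0 = 232
j=7,m=1: even sum, res = 232+7 = 239
j=7,m=2: odd sum, res = 239-2 = 237
j=7,m=3: even sum, res = 237+21 = 258
j=7,m=4: odd sum, res = 258-4 = 254
j=7,m=5: even sum, res = 254+35 = 289
j=7,m=6: odd sum, res = 289-6 = 283
j=7,m=7: even sum, res = 283+49 = 332
j=7,m=8: odd sum, res = 332-8 = 324
j=7,m=9: even sum, res = 324+63 = 387

387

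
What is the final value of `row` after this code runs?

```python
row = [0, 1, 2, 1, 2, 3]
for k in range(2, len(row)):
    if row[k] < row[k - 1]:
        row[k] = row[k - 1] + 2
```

[0, 1, 2, 4, 6, 8]

k=2: 2>=1, unchanged → [0, 1, 2, 1, 2, 3]
k=3: 1<2, row[3] = 2+2 = 4 → [0, 1, 2, 4, 2, 3]
k=4: 2<4, row[4] = 4+2 = 6 → [0, 1, 2, 4, 6, 3]
k=5: 3<6, row[5] = 6+2 = 8 → [0, 1, 2, 4, 6, 8]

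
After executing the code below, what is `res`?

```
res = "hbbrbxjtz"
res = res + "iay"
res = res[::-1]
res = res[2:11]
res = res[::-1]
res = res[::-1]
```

+ 'iay' → 'hbbrbxjtziay'
reverse → 'yaiztjxbrbbh'
slice [2:11] → 'iztjxbrbb'
reverse → 'bbrbxjtzi'
reverse → 'iztjxbrbb'

'iztjxbrbb'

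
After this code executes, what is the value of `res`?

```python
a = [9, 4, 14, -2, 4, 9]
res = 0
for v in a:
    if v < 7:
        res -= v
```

v=9: not <7
v=4: <7, res = 0-4 = -4
v=14: not <7
v=-2: <7, res = (-4)-(-2) = -2
v=4: <7, res = (-2)-4 = -6
v=9: not <7

-6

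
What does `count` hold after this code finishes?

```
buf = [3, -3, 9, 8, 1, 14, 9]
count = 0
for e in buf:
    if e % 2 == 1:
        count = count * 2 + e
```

e=3: odd, count = 0*2+3 = 3
e=-3: odd, count = 3*2+(-3) = 3
e=9: odd, count = 3*2+9 = 15
e=8: not odd
e=1: odd, count = 15*2+1 = 31
e=14: not odd
e=9: odd, count = 31*2+9 = 71

71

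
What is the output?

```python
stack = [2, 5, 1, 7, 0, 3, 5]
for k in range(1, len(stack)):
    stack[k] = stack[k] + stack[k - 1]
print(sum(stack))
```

88

k=1: stack[1] = 5+2 = 7 → [2, 7, 1, 7, 0, 3, 5]
k=2: stack[2] = 1+7 = 8 → [2, 7, 8, 7, 0, 3, 5]
k=3: stack[3] = 7+8 = 15 → [2, 7, 8, 15, 0, 3, 5]
k=4: stack[4] = 0+15 = 15 → [2, 7, 8, 15, 15, 3, 5]
k=5: stack[5] = 3+15 = 18 → [2, 7, 8, 15, 15, 18, 5]
k=6: stack[6] = 5+18 = 23 → [2, 7, 8, 15, 15, 18, 23]
sum = 88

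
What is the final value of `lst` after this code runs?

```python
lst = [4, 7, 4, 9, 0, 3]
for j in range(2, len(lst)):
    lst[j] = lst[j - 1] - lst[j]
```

[4, 7, 3, -6, -6, -9]

j=2: lst[2] = 7-4 = 3 → [4, 7, 3, 9, 0, 3]
j=3: lst[3] = 3-9 = -6 → [4, 7, 3, -6, 0, 3]
j=4: lst[4] = (-6)-0 = -6 → [4, 7, 3, -6, -6, 3]
j=5: lst[5] = (-6)-3 = -9 → [4, 7, 3, -6, -6, -9]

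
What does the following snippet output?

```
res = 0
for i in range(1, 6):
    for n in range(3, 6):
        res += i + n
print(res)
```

105

i=1,n=3: res = 0+4 = 4
i=1,n=4: res = 4+5 = 9
i=1,n=5: res = 9+6 = 15
i=2,n=3: res = 15+5 = 20
i=2,n=4: res = 20+6 = 26
i=2,n=5: res = 26+7 = 33
i=3,n=3: res = 33+6 = 39
i=3,n=4: res = 39+7 = 46
i=3,n=5: res = 46+8 = 54
i=4,n=3: res = 54+7 = 61
i=4,n=4: res = 61+8 = 69
i=4,n=5: res = 69+9 = 78
i=5,n=3: res = 78+8 = 86
i=5,n=4: res = 86+9 = 95
i=5,n=5: res = 95+10 = 105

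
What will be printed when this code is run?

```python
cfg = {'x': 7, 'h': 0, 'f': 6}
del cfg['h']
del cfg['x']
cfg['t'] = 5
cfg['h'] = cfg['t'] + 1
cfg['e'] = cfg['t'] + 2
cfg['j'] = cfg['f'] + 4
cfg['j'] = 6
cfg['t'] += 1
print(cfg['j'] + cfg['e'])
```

13

del 'h' → {'x': 7, 'f': 6}
del 'x' → {'f': 6}
cfg['t'] = 5 → {'f': 6, 't': 5}
cfg['h'] = cfg['t']+1 = 6 → {'f': 6, 't': 5, 'h': 6}
cfg['e'] = cfg['t']+2 = 7 → {'f': 6, 't': 5, 'h': 6, 'e': 7}
cfg['j'] = cfg['f']+4 = 10 → {'f': 6, 't': 5, 'h': 6, 'e': 7, 'j': 10}
cfg['j'] = 6 → {'f': 6, 't': 5, 'h': 6, 'e': 7, 'j': 6}
cfg['t'] = 5+1 = 6 → {'f': 6, 't': 6, 'h': 6, 'e': 7, 'j': 6}
cfg['j']+cfg['e'] = 6+7 = 13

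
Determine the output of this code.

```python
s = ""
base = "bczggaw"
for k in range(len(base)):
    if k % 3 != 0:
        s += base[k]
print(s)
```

czga

k=0: skip
k=1: add 'c' → 'c'
k=2: add 'z' → 'cz'
k=3: skip
k=4: add 'g' → 'czg'
k=5: add 'a' → 'czga'
k=6: skip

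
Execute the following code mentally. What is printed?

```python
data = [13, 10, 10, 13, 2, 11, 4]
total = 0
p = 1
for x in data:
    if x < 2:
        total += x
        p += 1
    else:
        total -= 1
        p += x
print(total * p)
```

-448

x=13: not <2, total = 0-1 = -1; p=14
x=10: not <2, total = (-1)-1 = -2; p=24
x=10: not <2, total = (-2)-1 = -3; p=34
x=13: not <2, total = (-3)-1 = -4; p=47
x=2: not <2, total = (-4)-1 = -5; p=49
x=11: not <2, total = (-5)-1 = -6; p=60
x=4: not <2, total = (-6)-1 = -7; p=64
total*p = (-7)*64 = -448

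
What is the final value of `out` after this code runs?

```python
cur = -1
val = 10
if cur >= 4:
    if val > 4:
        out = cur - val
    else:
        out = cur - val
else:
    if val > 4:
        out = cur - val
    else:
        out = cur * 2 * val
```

-11

cur=-1, val=10
cur >= 4 is False; val > 4 is True
→ out = cur - val = -11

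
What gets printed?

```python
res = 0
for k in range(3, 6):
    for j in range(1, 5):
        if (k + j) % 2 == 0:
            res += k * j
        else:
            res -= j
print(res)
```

k=3,j=1: even sum, res = 0+3 = 3
k=3,j=2: odd sum, res = 3-2 = 1
k=3,j=3: even sum, res = 1+9 = 10
k=3,j=4: odd sum, res = 10-4 = 6
k=4,j=1: odd sum, res = 6-1 = 5
k=4,j=2: even sum, res = 5+8 = 13
k=4,j=3: odd sum, res = 13-3 = 10
k=4,j=4: even sum, res = 10+16 = 26
k=5,j=1: even sum, res = 26+5 = 31
k=5,j=2: odd sum, res = 31-2 = 29
k=5,j=3: even sum, res = 29+15 = 44
k=5,j=4: odd sum, res = 44-4 = 40

40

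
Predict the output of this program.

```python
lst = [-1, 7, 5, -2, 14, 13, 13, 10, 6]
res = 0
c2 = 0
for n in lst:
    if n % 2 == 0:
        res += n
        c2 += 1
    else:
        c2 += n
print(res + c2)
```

69

n=-1: not even; c2=-1
n=7: not even; c2=6
n=5: not even; c2=11
n=-2: even, res = 0+(-2) = -2; c2=12
n=14: even, res = (-2)+14 = 12; c2=13
n=13: not even; c2=26
n=13: not even; c2=39
n=10: even, res = 12+10 = 22; c2=40
n=6: even, res = 22+6 = 28; c2=41
res+c2 = 28+41 = 69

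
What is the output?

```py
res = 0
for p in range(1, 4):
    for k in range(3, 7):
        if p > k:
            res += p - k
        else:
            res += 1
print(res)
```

p=1,k=3: not 1>3, res = 0+1 = 1
p=1,k=4: not 1>4, res = 1+1 = 2
p=1,k=5: not 1>5, res = 2+1 = 3
p=1,k=6: not 1>6, res = 3+1 = 4
p=2,k=3: not 2>3, res = 4+1 = 5
p=2,k=4: not 2>4, res = 5+1 = 6
p=2,k=5: not 2>5, res = 6+1 = 7
p=2,k=6: not 2>6, res = 7+1 = 8
p=3,k=3: not 3>3, res = 8+1 = 9
p=3,k=4: not 3>4, res = 9+1 = 10
p=3,k=5: not 3>5, res = 10+1 = 11
p=3,k=6: not 3>6, res = 11+1 = 12

12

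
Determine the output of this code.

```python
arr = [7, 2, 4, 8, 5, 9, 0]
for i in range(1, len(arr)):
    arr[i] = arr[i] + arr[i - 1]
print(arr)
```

i=1: arr[1] = 2+7 = 9 → [7, 9, 4, 8, 5, 9, 0]
i=2: arr[2] = 4+9 = 13 → [7, 9, 13, 8, 5, 9, 0]
i=3: arr[3] = 8+13 = 21 → [7, 9, 13, 21, 5, 9, 0]
i=4: arr[4] = 5+21 = 26 → [7, 9, 13, 21, 26, 9, 0]
i=5: arr[5] = 9+26 = 35 → [7, 9, 13, 21, 26, 35, 0]
i=6: arr[6] = 0+35 = 35 → [7, 9, 13, 21, 26, 35, 35]

[7, 9, 13, 21, 26, 35, 35]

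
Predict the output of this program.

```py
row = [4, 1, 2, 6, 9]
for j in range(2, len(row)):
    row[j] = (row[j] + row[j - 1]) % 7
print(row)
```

[4, 1, 3, 2, 4]

j=2: row[2] = (2+1)%7 = 3 → [4, 1, 3, 6, 9]
j=3: row[3] = (6+3)%7 = 2 → [4, 1, 3, 2, 9]
j=4: row[4] = (9+2)%7 = 4 → [4, 1, 3, 2, 4]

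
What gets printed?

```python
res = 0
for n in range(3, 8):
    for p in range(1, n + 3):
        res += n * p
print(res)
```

n=3,p=1: res = 0+3 = 3
n=3,p=2: res = 3+6 = 9
n=3,p=3: res = 9+9 = 18
n=3,p=4: res = 18+12 = 30
n=3,p=5: res = 30+15 = 45
n=4,p=1: res = 45+4 = 49
n=4,p=2: res = 49+8 = 57
n=4,p=3: res = 57+12 = 69
n=4,p=4: res = 69+16 = 85
n=4,p=5: res = 85+20 = 105
n=4,p=6: res = 105+24 = 129
n=5,p=1: res = 129+5 = 134
n=5,p=2: res = 134+10 = 144
n=5,p=3: res = 144+15 = 159
n=5,p=4: res = 159+20 = 179
n=5,p=5: res = 179+25 = 204
n=5,p=6: res = 204+30 = 234
n=5,p=7: res = 234+35 = 269
n=6,p=1: res = 269+6 = 275
n=6,p=2: res = 275+12 = 287
n=6,p=3: res = 287+18 = 305
n=6,p=4: res = 305+24 = 329
n=6,p=5: res = 329+30 = 359
n=6,p=6: res = 359+36 = 395
n=6,p=7: res = 395+42 = 437
n=6,p=8: res = 437+48 = 485
n=7,p=1: res = 485+7 = 492
n=7,p=2: res = 492+14 = 506
n=7,p=3: res = 506+21 = 527
n=7,p=4: res = 527+28 = 555
n=7,p=5: res = 555+35 = 590
n=7,p=6: res = 590+42 = 632
n=7,p=7: res = 632+49 = 681
n=7,p=8: res = 681+56 = 737
n=7,p=9: res = 737+63 = 800

800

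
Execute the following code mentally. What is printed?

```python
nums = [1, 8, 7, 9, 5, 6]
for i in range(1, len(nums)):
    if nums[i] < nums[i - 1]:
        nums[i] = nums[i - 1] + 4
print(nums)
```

[1, 8, 12, 16, 20, 24]

i=1: 8>=1, unchanged → [1, 8, 7, 9, 5, 6]
i=2: 7<8, nums[2] = 8+4 = 12 → [1, 8, 12, 9, 5, 6]
i=3: 9<12, nums[3] = 12+4 = 16 → [1, 8, 12, 16, 5, 6]
i=4: 5<16, nums[4] = 16+4 = 20 → [1, 8, 12, 16, 20, 6]
i=5: 6<20, nums[5] = 20+4 = 24 → [1, 8, 12, 16, 20, 24]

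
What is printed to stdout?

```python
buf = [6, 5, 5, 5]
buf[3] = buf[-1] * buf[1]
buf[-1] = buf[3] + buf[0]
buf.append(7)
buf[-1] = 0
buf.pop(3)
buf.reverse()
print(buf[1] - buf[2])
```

buf[3] = buf[-1]*buf[1] = 5*5 = 25 → [6, 5, 5, 25]
buf[-1] = buf[3]+buf[0] = 25+6 = 31 → [6, 5, 5, 31]
append 7 → [6, 5, 5, 31, 7]
buf[-1] = 0 → [6, 5, 5, 31, 0]
pop(3) removes 31 → [6, 5, 5, 0]
reverse → [0, 5, 5, 6]
buf[1]-buf[2] = 5-5 = 0

0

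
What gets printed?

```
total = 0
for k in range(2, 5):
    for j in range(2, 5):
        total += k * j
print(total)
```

k=2,j=2: total = 0+4 = 4
k=2,j=3: total = 4+6 = 10
k=2,j=4: total = 10+8 = 18
k=3,j=2: total = 18+6 = 24
k=3,j=3: total = 24+9 = 33
k=3,j=4: total = 33+12 = 45
k=4,j=2: total = 45+8 = 53
k=4,j=3: total = 53+12 = 65
k=4,j=4: total = 65+16 = 81

81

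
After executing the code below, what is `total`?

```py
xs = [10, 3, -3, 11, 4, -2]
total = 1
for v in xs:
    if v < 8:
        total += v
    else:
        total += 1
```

5

v=10: not <8, total = 1+1 = 2
v=3: <8, total = 2+3 = 5
v=-3: <8, total = 5+(-3) = 2
v=11: not <8, total = 2+1 = 3
v=4: <8, total = 3+4 = 7
v=-2: <8, total = 7+(-2) = 5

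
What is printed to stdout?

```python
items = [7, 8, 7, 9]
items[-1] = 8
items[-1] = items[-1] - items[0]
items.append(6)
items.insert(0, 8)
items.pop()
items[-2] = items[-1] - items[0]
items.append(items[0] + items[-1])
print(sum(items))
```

26

items[-1] = 8 → [7, 8, 7, 8]
items[-1] = items[-1]-items[0] = 8-7 = 1 → [7, 8, 7, 1]
append 6 → [7, 8, 7, 1, 6]
insert 8 at 0 → [8, 7, 8, 7, 1, 6]
pop() removes 6 → [8, 7, 8, 7, 1]
items[-2] = items[-1]-items[0] = 1-8 = -7 → [8, 7, 8, -7, 1]
append items[0]+items[-1] = 8+1 = 9 → [8, 7, 8, -7, 1, 9]
sum = 26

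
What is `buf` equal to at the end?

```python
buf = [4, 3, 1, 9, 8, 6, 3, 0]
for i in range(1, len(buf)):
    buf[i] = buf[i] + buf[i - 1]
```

[4, 7, 8, 17, 25, 31, 34, 34]

i=1: buf[1] = 3+4 = 7 → [4, 7, 1, 9, 8, 6, 3, 0]
i=2: buf[2] = 1+7 = 8 → [4, 7, 8, 9, 8, 6, 3, 0]
i=3: buf[3] = 9+8 = 17 → [4, 7, 8, 17, 8, 6, 3, 0]
i=4: buf[4] = 8+17 = 25 → [4, 7, 8, 17, 25, 6, 3, 0]
i=5: buf[5] = 6+25 = 31 → [4, 7, 8, 17, 25, 31, 3, 0]
i=6: buf[6] = 3+31 = 34 → [4, 7, 8, 17, 25, 31, 34, 0]
i=7: buf[7] = 0+34 = 34 → [4, 7, 8, 17, 25, 31, 34, 34]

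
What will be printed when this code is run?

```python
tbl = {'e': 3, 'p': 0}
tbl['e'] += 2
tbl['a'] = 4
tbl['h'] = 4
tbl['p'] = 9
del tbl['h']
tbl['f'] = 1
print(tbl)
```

{'e': 5, 'p': 9, 'a': 4, 'f': 1}

tbl['e'] = 3+2 = 5 → {'e': 5, 'p': 0}
tbl['a'] = 4 → {'e': 5, 'p': 0, 'a': 4}
tbl['h'] = 4 → {'e': 5, 'p': 0, 'a': 4, 'h': 4}
tbl['p'] = 9 → {'e': 5, 'p': 9, 'a': 4, 'h': 4}
del 'h' → {'e': 5, 'p': 9, 'a': 4}
tbl['f'] = 1 → {'e': 5, 'p': 9, 'a': 4, 'f': 1}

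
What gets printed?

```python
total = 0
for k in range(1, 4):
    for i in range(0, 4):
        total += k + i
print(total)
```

42

k=1,i=0: total = 0+1 = 1
k=1,i=1: total = 1+2 = 3
k=1,i=2: total = 3+3 = 6
k=1,i=3: total = 6+4 = 10
k=2,i=0: total = 10+2 = 12
k=2,i=1: total = 12+3 = 15
k=2,i=2: total = 15+4 = 19
k=2,i=3: total = 19+5 = 24
k=3,i=0: total = 24+3 = 27
k=3,i=1: total = 27+4 = 31
k=3,i=2: total = 31+5 = 36
k=3,i=3: total = 36+6 = 42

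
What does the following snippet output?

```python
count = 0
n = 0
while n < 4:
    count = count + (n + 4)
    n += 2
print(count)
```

10

n=0: count = 0+4 = 4
n=2: count = 4+6 = 10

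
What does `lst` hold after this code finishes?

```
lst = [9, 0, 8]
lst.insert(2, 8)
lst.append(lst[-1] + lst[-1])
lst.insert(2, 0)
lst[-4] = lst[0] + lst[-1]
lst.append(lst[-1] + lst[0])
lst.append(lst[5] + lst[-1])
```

insert 8 at 2 → [9, 0, 8, 8]
append lst[-1]+lst[-1] = 8+8 = 16 → [9, 0, 8, 8, 16]
insert 0 at 2 → [9, 0, 0, 8, 8, 16]
lst[-4] = lst[0]+lst[-1] = 9+16 = 25 → [9, 0, 25, 8, 8, 16]
append lst[-1]+lst[0] = 16+9 = 25 → [9, 0, 25, 8, 8, 16, 25]
append lst[5]+lst[-1] = 16+25 = 41 → [9, 0, 25, 8, 8, 16, 25, 41]

[9, 0, 25, 8, 8, 16, 25, 41]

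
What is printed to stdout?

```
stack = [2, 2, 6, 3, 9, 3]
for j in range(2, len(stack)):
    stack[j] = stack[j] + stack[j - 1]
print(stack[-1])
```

j=2: stack[2] = 6+2 = 8 → [2, 2, 8, 3, 9, 3]
j=3: stack[3] = 3+8 = 11 → [2, 2, 8, 11, 9, 3]
j=4: stack[4] = 9+11 = 20 → [2, 2, 8, 11, 20, 3]
j=5: stack[5] = 3+20 = 23 → [2, 2, 8, 11, 20, 23]

23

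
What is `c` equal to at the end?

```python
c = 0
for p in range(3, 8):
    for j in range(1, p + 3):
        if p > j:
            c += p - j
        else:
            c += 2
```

p=3,j=1: 3>1, c = 0+2 = 2
p=3,j=2: 3>2, c = 2+1 = 3
p=3,j=3: not 3>3, c = 3+2 = 5
p=3,j=4: not 3>4, c = 5+2 = 7
p=3,j=5: not 3>5, c = 7+2 = 9
p=4,j=1: 4>1, c = 9+3 = 12
p=4,j=2: 4>2, c = 12+2 = 14
p=4,j=3: 4>3, c = 14+1 = 15
p=4,j=4: not 4>4, c = 15+2 = 17
p=4,j=5: not 4>5, c = 17+2 = 19
p=4,j=6: not 4>6, c = 19+2 = 21
p=5,j=1: 5>1, c = 21+4 = 25
p=5,j=2: 5>2, c = 25+3 = 28
p=5,j=3: 5>3, c = 28+2 = 30
p=5,j=4: 5>4, c = 30+1 = 31
p=5,j=5: not 5>5, c = 31+2 = 33
p=5,j=6: not 5>6, c = 33+2 = 35
p=5,j=7: not 5>7, c = 35+2 = 37
p=6,j=1: 6>1, c = 37+5 = 42
p=6,j=2: 6>2, c = 42+4 = 46
p=6,j=3: 6>3, c = 46+3 = 49
p=6,j=4: 6>4, c = 49+2 = 51
p=6,j=5: 6>5, c = 51+1 = 52
p=6,j=6: not 6>6, c = 52+2 = 54
p=6,j=7: not 6>7, c = 54+2 = 56
p=6,j=8: not 6>8, c = 56+2 = 58
p=7,j=1: 7>1, c = 58+6 = 64
p=7,j=2: 7>2, c = 64+5 = 69
p=7,j=3: 7>3, c = 69+4 = 73
p=7,j=4: 7>4, c = 73+3 = 76
p=7,j=5: 7>5, c = 76+2 = 78
p=7,j=6: 7>6, c = 78+1 = 79
p=7,j=7: not 7>7, c = 79+2 = 81
p=7,j=8: not 7>8, c = 81+2 = 83
p=7,j=9: not 7>9, c = 83+2 = 85

85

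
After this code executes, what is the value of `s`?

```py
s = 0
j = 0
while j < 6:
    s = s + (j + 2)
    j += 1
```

j=0: s = 0+2 = 2
j=1: s = 2+3 = 5
j=2: s = 5+4 = 9
j=3: s = 9+5 = 14
j=4: s = 14+6 = 20
j=5: s = 20+7 = 27

27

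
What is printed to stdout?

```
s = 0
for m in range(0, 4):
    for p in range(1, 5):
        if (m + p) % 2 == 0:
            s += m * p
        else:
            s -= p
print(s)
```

8

m=0,p=1: odd sum, s = 0-1 = -1
m=0,p=2: even sum, s = (-1)+0 = -1
m=0,p=3: odd sum, s = (-1)-3 = -4
m=0,p=4: even sum, s = (-4)+0 = -4
m=1,p=1: even sum, s = (-4)+1 = -3
m=1,p=2: odd sum, s = (-3)-2 = -5
m=1,p=3: even sum, s = (-5)+3 = -2
m=1,p=4: odd sum, s = (-2)-4 = -6
m=2,p=1: odd sum, s = (-6)-1 = -7
m=2,p=2: even sum, s = (-7)+4 = -3
m=2,p=3: odd sum, s = (-3)-3 = -6
m=2,p=4: even sum, s = (-6)+8 = 2
m=3,p=1: even sum, s = 2+3 = 5
m=3,p=2: odd sum, s = 5-2 = 3
m=3,p=3: even sum, s = 3+9 = 12
m=3,p=4: odd sum, s = 12-4 = 8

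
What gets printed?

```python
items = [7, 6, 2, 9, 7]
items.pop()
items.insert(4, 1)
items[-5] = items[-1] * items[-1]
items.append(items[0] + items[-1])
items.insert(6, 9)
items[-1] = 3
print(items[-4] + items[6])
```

pop() removes 7 → [7, 6, 2, 9]
insert 1 at 4 → [7, 6, 2, 9, 1]
items[-5] = items[-1]*items[-1] = 1*1 = 1 → [1, 6, 2, 9, 1]
append items[0]+items[-1] = 1+1 = 2 → [1, 6, 2, 9, 1, 2]
insert 9 at 6 → [1, 6, 2, 9, 1, 2, 9]
items[-1] = 3 → [1, 6, 2, 9, 1, 2, 3]
items[-4]+items[6] = 9+3 = 12

12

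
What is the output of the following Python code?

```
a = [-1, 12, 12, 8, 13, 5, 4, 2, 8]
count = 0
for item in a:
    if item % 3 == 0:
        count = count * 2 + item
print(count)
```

36

item=-1: not %3==0
item=12: %3==0, count = 0*2+12 = 12
item=12: %3==0, count = 12*2+12 = 36
item=8: not %3==0
item=13: not %3==0
item=5: not %3==0
item=4: not %3==0
item=2: not %3==0
item=8: not %3==0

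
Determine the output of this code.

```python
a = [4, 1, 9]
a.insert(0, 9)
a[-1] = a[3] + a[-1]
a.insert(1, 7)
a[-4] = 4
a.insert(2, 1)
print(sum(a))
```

37

insert 9 at 0 → [9, 4, 1, 9]
a[-1] = a[3]+a[-1] = 9+9 = 18 → [9, 4, 1, 18]
insert 7 at 1 → [9, 7, 4, 1, 18]
a[-4] = 4 → [9, 4, 4, 1, 18]
insert 1 at 2 → [9, 4, 1, 4, 1, 18]
sum = 37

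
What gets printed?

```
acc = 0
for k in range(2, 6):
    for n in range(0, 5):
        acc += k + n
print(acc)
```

110

k=2,n=0: acc = 0+2 = 2
k=2,n=1: acc = 2+3 = 5
k=2,n=2: acc = 5+4 = 9
k=2,n=3: acc = 9+5 = 14
k=2,n=4: acc = 14+6 = 20
k=3,n=0: acc = 20+3 = 23
k=3,n=1: acc = 23+4 = 27
k=3,n=2: acc = 27+5 = 32
k=3,n=3: acc = 32+6 = 38
k=3,n=4: acc = 38+7 = 45
k=4,n=0: acc = 45+4 = 49
k=4,n=1: acc = 49+5 = 54
k=4,n=2: acc = 54+6 = 60
k=4,n=3: acc = 60+7 = 67
k=4,n=4: acc = 67+8 = 75
k=5,n=0: acc = 75+5 = 80
k=5,n=1: acc = 80+6 = 86
k=5,n=2: acc = 86+7 = 93
k=5,n=3: acc = 93+8 = 101
k=5,n=4: acc = 101+9 = 110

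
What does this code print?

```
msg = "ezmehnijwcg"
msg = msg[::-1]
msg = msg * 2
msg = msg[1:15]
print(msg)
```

reverse → 'gcwjinhemze'
repeat ×2 → 'gcwjinhemzegcwjinhemze'
slice [1:15] → 'cwjinhemzegcwj'

cwjinhemzegcwj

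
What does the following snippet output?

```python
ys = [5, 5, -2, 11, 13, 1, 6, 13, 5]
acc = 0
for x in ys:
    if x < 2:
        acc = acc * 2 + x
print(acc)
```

x=5: not <2
x=5: not <2
x=-2: <2, acc = 0*2+(-2) = -2
x=11: not <2
x=13: not <2
x=1: <2, acc = (-2)*2+1 = -3
x=6: not <2
x=13: not <2
x=5: not <2

-3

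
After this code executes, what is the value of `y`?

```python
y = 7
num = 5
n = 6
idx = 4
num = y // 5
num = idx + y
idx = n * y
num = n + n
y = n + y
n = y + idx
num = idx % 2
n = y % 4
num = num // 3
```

num = 7//5 = 1
num = 4+7 = 11
idx = 6*7 = 42
num = 6+6 = 12
y = 6+7 = 13
n = 13+42 = 55
num = 42%2 = 0
n = 13%4 = 1
num = 0//3 = 0

13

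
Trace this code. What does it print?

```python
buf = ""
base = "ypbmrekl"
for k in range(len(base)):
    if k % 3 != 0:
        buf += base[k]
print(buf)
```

k=0: skip
k=1: add 'p' → 'p'
k=2: add 'b' → 'pb'
k=3: skip
k=4: add 'r' → 'pbr'
k=5: add 'e' → 'pbre'
k=6: skip
k=7: add 'l' → 'pbrel'

pbrel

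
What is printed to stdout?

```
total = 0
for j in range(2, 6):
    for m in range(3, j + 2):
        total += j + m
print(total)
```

80

j=2,m=3: total = 0+5 = 5
j=3,m=3: total = 5+6 = 11
j=3,m=4: total = 11+7 = 18
j=4,m=3: total = 18+7 = 25
j=4,m=4: total = 25+8 = 33
j=4,m=5: total = 33+9 = 42
j=5,m=3: total = 42+8 = 50
j=5,m=4: total = 50+9 = 59
j=5,m=5: total = 59+10 = 69
j=5,m=6: total = 69+11 = 80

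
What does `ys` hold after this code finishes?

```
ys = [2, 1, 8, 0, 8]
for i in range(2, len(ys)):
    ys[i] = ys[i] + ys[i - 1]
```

i=2: ys[2] = 8+1 = 9 → [2, 1, 9, 0, 8]
i=3: ys[3] = 0+9 = 9 → [2, 1, 9, 9, 8]
i=4: ys[4] = 8+9 = 17 → [2, 1, 9, 9, 17]

[2, 1, 9, 9, 17]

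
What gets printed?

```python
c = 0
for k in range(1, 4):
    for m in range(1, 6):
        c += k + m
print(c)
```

k=1,m=1: c = 0+2 = 2
k=1,m=2: c = 2+3 = 5
k=1,m=3: c = 5+4 = 9
k=1,m=4: c = 9+5 = 14
k=1,m=5: c = 14+6 = 20
k=2,m=1: c = 20+3 = 23
k=2,m=2: c = 23+4 = 27
k=2,m=3: c = 27+5 = 32
k=2,m=4: c = 32+6 = 38
k=2,m=5: c = 38+7 = 45
k=3,m=1: c = 45+4 = 49
k=3,m=2: c = 49+5 = 54
k=3,m=3: c = 54+6 = 60
k=3,m=4: c = 60+7 = 67
k=3,m=5: c = 67+8 = 75

75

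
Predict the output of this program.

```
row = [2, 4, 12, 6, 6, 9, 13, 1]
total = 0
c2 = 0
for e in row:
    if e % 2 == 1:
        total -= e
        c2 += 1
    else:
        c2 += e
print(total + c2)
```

10

e=2: not odd; c2=2
e=4: not odd; c2=6
e=12: not odd; c2=18
e=6: not odd; c2=24
e=6: not odd; c2=30
e=9: odd, total = 0-9 = -9; c2=31
e=13: odd, total = (-9)-13 = -22; c2=32
e=1: odd, total = (-22)-1 = -23; c2=33
total+c2 = (-23)+33 = 10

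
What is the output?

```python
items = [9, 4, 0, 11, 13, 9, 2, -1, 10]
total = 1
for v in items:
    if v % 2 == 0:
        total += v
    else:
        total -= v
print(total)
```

-24

v=9: not even, total = 1-9 = -8
v=4: even, total = (-8)+4 = -4
v=0: even, total = (-4)+0 = -4
v=11: not even, total = (-4)-11 = -15
v=13: not even, total = (-15)-13 = -28
v=9: not even, total = (-28)-9 = -37
v=2: even, total = (-37)+2 = -35
v=-1: not even, total = (-35)-(-1) = -34
v=10: even, total = (-34)+10 = -24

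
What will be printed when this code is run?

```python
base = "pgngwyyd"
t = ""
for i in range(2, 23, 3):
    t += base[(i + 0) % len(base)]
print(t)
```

nypgygw

i=2: add base[2]='n' → 'n'
i=5: add base[5]='y' → 'ny'
i=8: add base[0]='p' → 'nyp'
i=11: add base[3]='g' → 'nypg'
i=14: add base[6]='y' → 'nypgy'
i=17: add base[1]='g' → 'nypgyg'
i=20: add base[4]='w' → 'nypgygw'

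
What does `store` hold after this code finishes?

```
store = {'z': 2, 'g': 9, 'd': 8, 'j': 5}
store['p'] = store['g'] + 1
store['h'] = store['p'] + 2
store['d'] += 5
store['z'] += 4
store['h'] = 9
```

store['p'] = store['g']+1 = 10 → {'z': 2, 'g': 9, 'd': 8, 'j': 5, 'p': 10}
store['h'] = store['p']+2 = 12 → {'z': 2, 'g': 9, 'd': 8, 'j': 5, 'p': 10, 'h': 12}
store['d'] = 8+5 = 13 → {'z': 2, 'g': 9, 'd': 13, 'j': 5, 'p': 10, 'h': 12}
store['z'] = 2+4 = 6 → {'z': 6, 'g': 9, 'd': 13, 'j': 5, 'p': 10, 'h': 12}
store['h'] = 9 → {'z': 6, 'g': 9, 'd': 13, 'j': 5, 'p': 10, 'h': 9}

{'z': 6, 'g': 9, 'd': 13, 'j': 5, 'p': 10, 'h': 9}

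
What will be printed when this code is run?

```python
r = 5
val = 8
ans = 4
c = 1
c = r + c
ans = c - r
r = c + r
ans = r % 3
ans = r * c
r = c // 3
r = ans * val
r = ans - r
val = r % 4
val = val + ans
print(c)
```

c = 5+1 = 6
ans = 6-5 = 1
r = 6+5 = 11
ans = 11%3 = 2
ans = 11*6 = 66
r = 6//3 = 2
r = 66*8 = 528
r = 66-528 = -462
val = (-462)%4 = 2
val = 2+66 = 68

6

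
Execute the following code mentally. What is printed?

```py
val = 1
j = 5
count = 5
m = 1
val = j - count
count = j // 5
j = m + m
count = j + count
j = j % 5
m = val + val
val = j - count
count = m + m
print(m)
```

0

val = 5-5 = 0
count = 5//5 = 1
j = 1+1 = 2
count = 2+1 = 3
j = 2%5 = 2
m = 0+0 = 0
val = 2-3 = -1
count = 0+0 = 0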